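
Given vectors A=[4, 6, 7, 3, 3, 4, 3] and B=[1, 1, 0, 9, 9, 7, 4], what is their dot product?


Dot product = sum of element-wise products
A[0]*B[0] = 4*1 = 4
A[1]*B[1] = 6*1 = 6
A[2]*B[2] = 7*0 = 0
A[3]*B[3] = 3*9 = 27
A[4]*B[4] = 3*9 = 27
A[5]*B[5] = 4*7 = 28
A[6]*B[6] = 3*4 = 12
Sum = 4 + 6 + 0 + 27 + 27 + 28 + 12 = 104

104


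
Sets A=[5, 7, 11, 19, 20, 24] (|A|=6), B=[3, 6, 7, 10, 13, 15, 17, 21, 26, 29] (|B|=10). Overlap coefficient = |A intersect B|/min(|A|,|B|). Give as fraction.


A intersect B = [7]
|A intersect B| = 1
min(|A|, |B|) = min(6, 10) = 6
Overlap = 1 / 6 = 1/6

1/6


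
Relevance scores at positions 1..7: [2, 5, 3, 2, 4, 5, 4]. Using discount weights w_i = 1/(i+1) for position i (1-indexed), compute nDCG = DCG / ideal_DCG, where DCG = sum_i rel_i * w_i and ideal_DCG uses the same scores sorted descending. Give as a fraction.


Position discount weights w_i = 1/(i+1) for i=1..7:
Weights = [1/2, 1/3, 1/4, 1/5, 1/6, 1/7, 1/8]
Actual relevance: [2, 5, 3, 2, 4, 5, 4]
DCG = 2/2 + 5/3 + 3/4 + 2/5 + 4/6 + 5/7 + 4/8 = 2393/420
Ideal relevance (sorted desc): [5, 5, 4, 4, 3, 2, 2]
Ideal DCG = 5/2 + 5/3 + 4/4 + 4/5 + 3/6 + 2/7 + 2/8 = 2941/420
nDCG = DCG / ideal_DCG = 2393/420 / 2941/420 = 2393/2941

2393/2941


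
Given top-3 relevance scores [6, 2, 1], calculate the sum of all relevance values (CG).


Cumulative Gain = sum of relevance scores
Position 1: rel=6, running sum=6
Position 2: rel=2, running sum=8
Position 3: rel=1, running sum=9
CG = 9

9


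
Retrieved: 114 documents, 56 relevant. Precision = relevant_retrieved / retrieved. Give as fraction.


Precision = relevant_retrieved / total_retrieved
= 56 / 114
= 56 / (56 + 58)
= 28/57

28/57


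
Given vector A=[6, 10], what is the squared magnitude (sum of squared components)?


|A|^2 = sum of squared components
A[0]^2 = 6^2 = 36
A[1]^2 = 10^2 = 100
Sum = 36 + 100 = 136

136


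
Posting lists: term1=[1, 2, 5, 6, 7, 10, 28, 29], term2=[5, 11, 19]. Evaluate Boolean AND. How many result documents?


Boolean AND: find intersection of posting lists
term1 docs: [1, 2, 5, 6, 7, 10, 28, 29]
term2 docs: [5, 11, 19]
Intersection: [5]
|intersection| = 1

1


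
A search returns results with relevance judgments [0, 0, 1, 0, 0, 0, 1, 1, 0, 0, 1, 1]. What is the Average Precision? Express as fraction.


Computing P@k for each relevant position:
Position 1: not relevant
Position 2: not relevant
Position 3: relevant, P@3 = 1/3 = 1/3
Position 4: not relevant
Position 5: not relevant
Position 6: not relevant
Position 7: relevant, P@7 = 2/7 = 2/7
Position 8: relevant, P@8 = 3/8 = 3/8
Position 9: not relevant
Position 10: not relevant
Position 11: relevant, P@11 = 4/11 = 4/11
Position 12: relevant, P@12 = 5/12 = 5/12
Sum of P@k = 1/3 + 2/7 + 3/8 + 4/11 + 5/12 = 1093/616
AP = 1093/616 / 5 = 1093/3080

1093/3080


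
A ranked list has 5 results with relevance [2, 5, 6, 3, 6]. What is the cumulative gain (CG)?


Cumulative Gain = sum of relevance scores
Position 1: rel=2, running sum=2
Position 2: rel=5, running sum=7
Position 3: rel=6, running sum=13
Position 4: rel=3, running sum=16
Position 5: rel=6, running sum=22
CG = 22

22


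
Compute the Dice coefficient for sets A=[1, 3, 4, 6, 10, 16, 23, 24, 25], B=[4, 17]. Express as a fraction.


A intersect B = [4]
|A intersect B| = 1
|A| = 9, |B| = 2
Dice = 2*1 / (9+2)
= 2 / 11 = 2/11

2/11


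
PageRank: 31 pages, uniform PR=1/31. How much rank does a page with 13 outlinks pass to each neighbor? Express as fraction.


Initial PR = 1/31 = 1/31
Outlinks = 13
Contribution per link = PR / outlinks
= 1/31 / 13
= 1/403

1/403


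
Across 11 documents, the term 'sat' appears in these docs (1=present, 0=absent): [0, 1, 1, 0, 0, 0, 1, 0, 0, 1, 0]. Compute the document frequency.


Checking each document for 'sat':
Doc 1: absent
Doc 2: present
Doc 3: present
Doc 4: absent
Doc 5: absent
Doc 6: absent
Doc 7: present
Doc 8: absent
Doc 9: absent
Doc 10: present
Doc 11: absent
df = sum of presences = 0 + 1 + 1 + 0 + 0 + 0 + 1 + 0 + 0 + 1 + 0 = 4

4


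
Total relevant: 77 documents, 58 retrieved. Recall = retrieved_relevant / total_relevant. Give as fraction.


Recall = retrieved_relevant / total_relevant
= 58 / 77
= 58 / (58 + 19)
= 58/77

58/77


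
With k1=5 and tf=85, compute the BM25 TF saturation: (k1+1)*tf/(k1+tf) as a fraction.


BM25 TF component = (k1+1)*tf / (k1+tf)
k1 = 5, tf = 85
Numerator = (5+1)*85 = 510
Denominator = 5 + 85 = 90
= 510/90 = 17/3

17/3


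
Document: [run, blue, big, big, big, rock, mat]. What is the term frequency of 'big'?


Document has 7 words
Scanning for 'big':
Found at positions: [2, 3, 4]
Count = 3

3


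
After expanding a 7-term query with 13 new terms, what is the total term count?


Original terms: 7
Expansion terms: 13
Total = 7 + 13 = 20

20


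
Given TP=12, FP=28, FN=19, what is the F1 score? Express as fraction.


F1 = 2 * P * R / (P + R)
P = TP/(TP+FP) = 12/40 = 3/10
R = TP/(TP+FN) = 12/31 = 12/31
2 * P * R = 2 * 3/10 * 12/31 = 36/155
P + R = 3/10 + 12/31 = 213/310
F1 = 36/155 / 213/310 = 24/71

24/71


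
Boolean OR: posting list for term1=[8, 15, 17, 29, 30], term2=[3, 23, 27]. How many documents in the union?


Boolean OR: find union of posting lists
term1 docs: [8, 15, 17, 29, 30]
term2 docs: [3, 23, 27]
Union: [3, 8, 15, 17, 23, 27, 29, 30]
|union| = 8

8


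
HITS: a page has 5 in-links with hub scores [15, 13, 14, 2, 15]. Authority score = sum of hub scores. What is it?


Authority = sum of hub scores of in-linkers
In-link 1: hub score = 15
In-link 2: hub score = 13
In-link 3: hub score = 14
In-link 4: hub score = 2
In-link 5: hub score = 15
Authority = 15 + 13 + 14 + 2 + 15 = 59

59


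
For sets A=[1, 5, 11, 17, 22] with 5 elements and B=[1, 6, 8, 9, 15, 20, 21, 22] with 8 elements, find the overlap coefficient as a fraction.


A intersect B = [1, 22]
|A intersect B| = 2
min(|A|, |B|) = min(5, 8) = 5
Overlap = 2 / 5 = 2/5

2/5


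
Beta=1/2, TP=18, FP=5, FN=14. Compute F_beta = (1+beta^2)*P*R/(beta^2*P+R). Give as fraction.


P = TP/(TP+FP) = 18/23 = 18/23
R = TP/(TP+FN) = 18/32 = 9/16
beta^2 = 1/2^2 = 1/4
(1 + beta^2) = 5/4
Numerator = (1+beta^2)*P*R = 405/736
Denominator = beta^2*P + R = 9/46 + 9/16 = 279/368
F_beta = 45/62

45/62


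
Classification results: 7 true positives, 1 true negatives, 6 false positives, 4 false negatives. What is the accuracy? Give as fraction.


Accuracy = (TP + TN) / (TP + TN + FP + FN)
TP + TN = 7 + 1 = 8
Total = 7 + 1 + 6 + 4 = 18
Accuracy = 8 / 18 = 4/9

4/9


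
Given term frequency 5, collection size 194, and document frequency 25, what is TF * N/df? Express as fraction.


TF * (N/df)
= 5 * (194/25)
= 5 * 194/25
= 194/5

194/5


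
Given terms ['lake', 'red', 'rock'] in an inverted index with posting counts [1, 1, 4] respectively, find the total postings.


Summing posting list sizes:
'lake': 1 postings
'red': 1 postings
'rock': 4 postings
Total = 1 + 1 + 4 = 6

6


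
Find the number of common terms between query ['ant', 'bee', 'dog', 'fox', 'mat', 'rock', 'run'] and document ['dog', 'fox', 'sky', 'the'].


Query terms: ['ant', 'bee', 'dog', 'fox', 'mat', 'rock', 'run']
Document terms: ['dog', 'fox', 'sky', 'the']
Common terms: ['dog', 'fox']
Overlap count = 2

2


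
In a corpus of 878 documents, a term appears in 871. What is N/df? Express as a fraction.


IDF ratio = N / df
= 878 / 871
= 878/871

878/871


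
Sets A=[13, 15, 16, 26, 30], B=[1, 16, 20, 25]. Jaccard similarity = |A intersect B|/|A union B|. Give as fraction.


A intersect B = [16]
|A intersect B| = 1
A union B = [1, 13, 15, 16, 20, 25, 26, 30]
|A union B| = 8
Jaccard = 1/8 = 1/8

1/8


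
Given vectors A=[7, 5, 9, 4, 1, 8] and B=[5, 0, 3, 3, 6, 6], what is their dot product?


Dot product = sum of element-wise products
A[0]*B[0] = 7*5 = 35
A[1]*B[1] = 5*0 = 0
A[2]*B[2] = 9*3 = 27
A[3]*B[3] = 4*3 = 12
A[4]*B[4] = 1*6 = 6
A[5]*B[5] = 8*6 = 48
Sum = 35 + 0 + 27 + 12 + 6 + 48 = 128

128


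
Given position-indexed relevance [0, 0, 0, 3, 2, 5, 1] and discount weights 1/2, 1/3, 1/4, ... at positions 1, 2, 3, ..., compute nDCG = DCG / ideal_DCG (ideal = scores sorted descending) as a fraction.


Position discount weights w_i = 1/(i+1) for i=1..7:
Weights = [1/2, 1/3, 1/4, 1/5, 1/6, 1/7, 1/8]
Actual relevance: [0, 0, 0, 3, 2, 5, 1]
DCG = 0/2 + 0/3 + 0/4 + 3/5 + 2/6 + 5/7 + 1/8 = 1489/840
Ideal relevance (sorted desc): [5, 3, 2, 1, 0, 0, 0]
Ideal DCG = 5/2 + 3/3 + 2/4 + 1/5 + 0/6 + 0/7 + 0/8 = 21/5
nDCG = DCG / ideal_DCG = 1489/840 / 21/5 = 1489/3528

1489/3528


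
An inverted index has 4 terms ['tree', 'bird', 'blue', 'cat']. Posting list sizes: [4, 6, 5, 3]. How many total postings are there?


Summing posting list sizes:
'tree': 4 postings
'bird': 6 postings
'blue': 5 postings
'cat': 3 postings
Total = 4 + 6 + 5 + 3 = 18

18


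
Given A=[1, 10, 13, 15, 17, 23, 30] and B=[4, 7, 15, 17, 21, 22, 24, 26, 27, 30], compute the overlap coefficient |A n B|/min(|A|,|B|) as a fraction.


A intersect B = [15, 17, 30]
|A intersect B| = 3
min(|A|, |B|) = min(7, 10) = 7
Overlap = 3 / 7 = 3/7

3/7


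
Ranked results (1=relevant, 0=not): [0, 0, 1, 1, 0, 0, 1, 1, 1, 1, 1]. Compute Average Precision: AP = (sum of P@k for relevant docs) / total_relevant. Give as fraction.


Computing P@k for each relevant position:
Position 1: not relevant
Position 2: not relevant
Position 3: relevant, P@3 = 1/3 = 1/3
Position 4: relevant, P@4 = 2/4 = 1/2
Position 5: not relevant
Position 6: not relevant
Position 7: relevant, P@7 = 3/7 = 3/7
Position 8: relevant, P@8 = 4/8 = 1/2
Position 9: relevant, P@9 = 5/9 = 5/9
Position 10: relevant, P@10 = 6/10 = 3/5
Position 11: relevant, P@11 = 7/11 = 7/11
Sum of P@k = 1/3 + 1/2 + 3/7 + 1/2 + 5/9 + 3/5 + 7/11 = 12314/3465
AP = 12314/3465 / 7 = 12314/24255

12314/24255


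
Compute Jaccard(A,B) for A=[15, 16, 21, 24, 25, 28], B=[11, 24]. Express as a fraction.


A intersect B = [24]
|A intersect B| = 1
A union B = [11, 15, 16, 21, 24, 25, 28]
|A union B| = 7
Jaccard = 1/7 = 1/7

1/7


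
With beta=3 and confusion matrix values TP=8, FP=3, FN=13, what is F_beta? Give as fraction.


P = TP/(TP+FP) = 8/11 = 8/11
R = TP/(TP+FN) = 8/21 = 8/21
beta^2 = 3^2 = 9
(1 + beta^2) = 10
Numerator = (1+beta^2)*P*R = 640/231
Denominator = beta^2*P + R = 72/11 + 8/21 = 1600/231
F_beta = 2/5

2/5


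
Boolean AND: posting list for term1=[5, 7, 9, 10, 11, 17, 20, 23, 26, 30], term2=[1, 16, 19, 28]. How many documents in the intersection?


Boolean AND: find intersection of posting lists
term1 docs: [5, 7, 9, 10, 11, 17, 20, 23, 26, 30]
term2 docs: [1, 16, 19, 28]
Intersection: []
|intersection| = 0

0


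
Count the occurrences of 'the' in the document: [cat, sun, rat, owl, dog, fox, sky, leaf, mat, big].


Document has 10 words
Scanning for 'the':
Term not found in document
Count = 0

0


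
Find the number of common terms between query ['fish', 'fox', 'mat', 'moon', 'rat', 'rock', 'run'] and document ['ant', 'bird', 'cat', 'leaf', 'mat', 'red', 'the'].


Query terms: ['fish', 'fox', 'mat', 'moon', 'rat', 'rock', 'run']
Document terms: ['ant', 'bird', 'cat', 'leaf', 'mat', 'red', 'the']
Common terms: ['mat']
Overlap count = 1

1


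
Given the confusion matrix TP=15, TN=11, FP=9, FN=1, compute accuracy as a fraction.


Accuracy = (TP + TN) / (TP + TN + FP + FN)
TP + TN = 15 + 11 = 26
Total = 15 + 11 + 9 + 1 = 36
Accuracy = 26 / 36 = 13/18

13/18


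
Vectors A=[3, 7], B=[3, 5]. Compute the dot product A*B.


Dot product = sum of element-wise products
A[0]*B[0] = 3*3 = 9
A[1]*B[1] = 7*5 = 35
Sum = 9 + 35 = 44

44


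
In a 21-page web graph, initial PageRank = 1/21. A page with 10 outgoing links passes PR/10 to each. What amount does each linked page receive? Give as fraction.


Initial PR = 1/21 = 1/21
Outlinks = 10
Contribution per link = PR / outlinks
= 1/21 / 10
= 1/210

1/210


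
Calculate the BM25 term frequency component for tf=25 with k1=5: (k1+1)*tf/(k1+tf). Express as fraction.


BM25 TF component = (k1+1)*tf / (k1+tf)
k1 = 5, tf = 25
Numerator = (5+1)*25 = 150
Denominator = 5 + 25 = 30
= 150/30 = 5

5


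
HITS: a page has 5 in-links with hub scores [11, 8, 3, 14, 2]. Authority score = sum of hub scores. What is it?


Authority = sum of hub scores of in-linkers
In-link 1: hub score = 11
In-link 2: hub score = 8
In-link 3: hub score = 3
In-link 4: hub score = 14
In-link 5: hub score = 2
Authority = 11 + 8 + 3 + 14 + 2 = 38

38


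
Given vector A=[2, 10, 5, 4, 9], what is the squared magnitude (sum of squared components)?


|A|^2 = sum of squared components
A[0]^2 = 2^2 = 4
A[1]^2 = 10^2 = 100
A[2]^2 = 5^2 = 25
A[3]^2 = 4^2 = 16
A[4]^2 = 9^2 = 81
Sum = 4 + 100 + 25 + 16 + 81 = 226

226


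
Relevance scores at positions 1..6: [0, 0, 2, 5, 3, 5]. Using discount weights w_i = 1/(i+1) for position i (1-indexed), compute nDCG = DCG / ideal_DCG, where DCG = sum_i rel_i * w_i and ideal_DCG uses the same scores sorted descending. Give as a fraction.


Position discount weights w_i = 1/(i+1) for i=1..6:
Weights = [1/2, 1/3, 1/4, 1/5, 1/6, 1/7]
Actual relevance: [0, 0, 2, 5, 3, 5]
DCG = 0/2 + 0/3 + 2/4 + 5/5 + 3/6 + 5/7 = 19/7
Ideal relevance (sorted desc): [5, 5, 3, 2, 0, 0]
Ideal DCG = 5/2 + 5/3 + 3/4 + 2/5 + 0/6 + 0/7 = 319/60
nDCG = DCG / ideal_DCG = 19/7 / 319/60 = 1140/2233

1140/2233


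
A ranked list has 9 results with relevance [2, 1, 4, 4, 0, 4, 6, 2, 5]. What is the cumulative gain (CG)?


Cumulative Gain = sum of relevance scores
Position 1: rel=2, running sum=2
Position 2: rel=1, running sum=3
Position 3: rel=4, running sum=7
Position 4: rel=4, running sum=11
Position 5: rel=0, running sum=11
Position 6: rel=4, running sum=15
Position 7: rel=6, running sum=21
Position 8: rel=2, running sum=23
Position 9: rel=5, running sum=28
CG = 28

28


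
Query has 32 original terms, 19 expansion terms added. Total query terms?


Original terms: 32
Expansion terms: 19
Total = 32 + 19 = 51

51


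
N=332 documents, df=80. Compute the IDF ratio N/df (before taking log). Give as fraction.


IDF ratio = N / df
= 332 / 80
= 83/20

83/20


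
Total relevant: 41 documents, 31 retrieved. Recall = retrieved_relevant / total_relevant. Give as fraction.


Recall = retrieved_relevant / total_relevant
= 31 / 41
= 31 / (31 + 10)
= 31/41

31/41


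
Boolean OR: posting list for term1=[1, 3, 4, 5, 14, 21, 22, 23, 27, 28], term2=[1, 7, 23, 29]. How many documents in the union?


Boolean OR: find union of posting lists
term1 docs: [1, 3, 4, 5, 14, 21, 22, 23, 27, 28]
term2 docs: [1, 7, 23, 29]
Union: [1, 3, 4, 5, 7, 14, 21, 22, 23, 27, 28, 29]
|union| = 12

12


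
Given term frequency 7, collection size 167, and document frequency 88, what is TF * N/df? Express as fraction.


TF * (N/df)
= 7 * (167/88)
= 7 * 167/88
= 1169/88

1169/88


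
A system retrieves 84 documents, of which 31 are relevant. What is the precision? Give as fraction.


Precision = relevant_retrieved / total_retrieved
= 31 / 84
= 31 / (31 + 53)
= 31/84

31/84


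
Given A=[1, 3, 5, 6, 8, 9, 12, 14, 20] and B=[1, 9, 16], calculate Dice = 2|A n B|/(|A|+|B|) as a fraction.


A intersect B = [1, 9]
|A intersect B| = 2
|A| = 9, |B| = 3
Dice = 2*2 / (9+3)
= 4 / 12 = 1/3

1/3


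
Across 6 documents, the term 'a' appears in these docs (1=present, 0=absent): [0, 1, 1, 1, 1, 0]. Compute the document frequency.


Checking each document for 'a':
Doc 1: absent
Doc 2: present
Doc 3: present
Doc 4: present
Doc 5: present
Doc 6: absent
df = sum of presences = 0 + 1 + 1 + 1 + 1 + 0 = 4

4


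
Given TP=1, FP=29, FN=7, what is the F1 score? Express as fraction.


F1 = 2 * P * R / (P + R)
P = TP/(TP+FP) = 1/30 = 1/30
R = TP/(TP+FN) = 1/8 = 1/8
2 * P * R = 2 * 1/30 * 1/8 = 1/120
P + R = 1/30 + 1/8 = 19/120
F1 = 1/120 / 19/120 = 1/19

1/19


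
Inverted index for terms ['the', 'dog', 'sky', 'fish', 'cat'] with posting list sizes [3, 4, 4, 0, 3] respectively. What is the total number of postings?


Summing posting list sizes:
'the': 3 postings
'dog': 4 postings
'sky': 4 postings
'fish': 0 postings
'cat': 3 postings
Total = 3 + 4 + 4 + 0 + 3 = 14

14


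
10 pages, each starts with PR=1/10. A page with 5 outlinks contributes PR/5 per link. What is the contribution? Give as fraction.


Initial PR = 1/10 = 1/10
Outlinks = 5
Contribution per link = PR / outlinks
= 1/10 / 5
= 1/50

1/50


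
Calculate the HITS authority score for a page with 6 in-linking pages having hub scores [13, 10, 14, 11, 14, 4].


Authority = sum of hub scores of in-linkers
In-link 1: hub score = 13
In-link 2: hub score = 10
In-link 3: hub score = 14
In-link 4: hub score = 11
In-link 5: hub score = 14
In-link 6: hub score = 4
Authority = 13 + 10 + 14 + 11 + 14 + 4 = 66

66


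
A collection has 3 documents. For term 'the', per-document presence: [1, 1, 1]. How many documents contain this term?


Checking each document for 'the':
Doc 1: present
Doc 2: present
Doc 3: present
df = sum of presences = 1 + 1 + 1 = 3

3


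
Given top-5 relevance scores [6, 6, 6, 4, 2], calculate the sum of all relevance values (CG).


Cumulative Gain = sum of relevance scores
Position 1: rel=6, running sum=6
Position 2: rel=6, running sum=12
Position 3: rel=6, running sum=18
Position 4: rel=4, running sum=22
Position 5: rel=2, running sum=24
CG = 24

24


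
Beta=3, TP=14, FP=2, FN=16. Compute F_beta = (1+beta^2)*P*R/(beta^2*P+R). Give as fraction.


P = TP/(TP+FP) = 14/16 = 7/8
R = TP/(TP+FN) = 14/30 = 7/15
beta^2 = 3^2 = 9
(1 + beta^2) = 10
Numerator = (1+beta^2)*P*R = 49/12
Denominator = beta^2*P + R = 63/8 + 7/15 = 1001/120
F_beta = 70/143

70/143


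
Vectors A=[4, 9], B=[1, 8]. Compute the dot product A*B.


Dot product = sum of element-wise products
A[0]*B[0] = 4*1 = 4
A[1]*B[1] = 9*8 = 72
Sum = 4 + 72 = 76

76


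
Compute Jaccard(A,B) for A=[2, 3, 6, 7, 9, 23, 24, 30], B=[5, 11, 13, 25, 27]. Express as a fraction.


A intersect B = []
|A intersect B| = 0
A union B = [2, 3, 5, 6, 7, 9, 11, 13, 23, 24, 25, 27, 30]
|A union B| = 13
Jaccard = 0/13 = 0

0


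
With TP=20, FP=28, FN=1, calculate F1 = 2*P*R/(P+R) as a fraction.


F1 = 2 * P * R / (P + R)
P = TP/(TP+FP) = 20/48 = 5/12
R = TP/(TP+FN) = 20/21 = 20/21
2 * P * R = 2 * 5/12 * 20/21 = 50/63
P + R = 5/12 + 20/21 = 115/84
F1 = 50/63 / 115/84 = 40/69

40/69


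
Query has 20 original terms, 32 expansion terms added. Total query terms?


Original terms: 20
Expansion terms: 32
Total = 20 + 32 = 52

52


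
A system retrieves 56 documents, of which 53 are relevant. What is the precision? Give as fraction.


Precision = relevant_retrieved / total_retrieved
= 53 / 56
= 53 / (53 + 3)
= 53/56

53/56


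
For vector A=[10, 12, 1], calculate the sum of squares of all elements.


|A|^2 = sum of squared components
A[0]^2 = 10^2 = 100
A[1]^2 = 12^2 = 144
A[2]^2 = 1^2 = 1
Sum = 100 + 144 + 1 = 245

245


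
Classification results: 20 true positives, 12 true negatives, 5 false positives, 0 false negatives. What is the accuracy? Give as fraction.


Accuracy = (TP + TN) / (TP + TN + FP + FN)
TP + TN = 20 + 12 = 32
Total = 20 + 12 + 5 + 0 = 37
Accuracy = 32 / 37 = 32/37

32/37


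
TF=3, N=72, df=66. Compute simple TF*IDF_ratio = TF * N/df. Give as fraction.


TF * (N/df)
= 3 * (72/66)
= 3 * 12/11
= 36/11

36/11


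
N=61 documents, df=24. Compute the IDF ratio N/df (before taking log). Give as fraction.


IDF ratio = N / df
= 61 / 24
= 61/24

61/24


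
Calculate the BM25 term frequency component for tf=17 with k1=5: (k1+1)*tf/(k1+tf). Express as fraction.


BM25 TF component = (k1+1)*tf / (k1+tf)
k1 = 5, tf = 17
Numerator = (5+1)*17 = 102
Denominator = 5 + 17 = 22
= 102/22 = 51/11

51/11


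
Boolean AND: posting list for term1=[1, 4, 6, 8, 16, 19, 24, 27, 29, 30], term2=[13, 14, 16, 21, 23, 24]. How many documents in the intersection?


Boolean AND: find intersection of posting lists
term1 docs: [1, 4, 6, 8, 16, 19, 24, 27, 29, 30]
term2 docs: [13, 14, 16, 21, 23, 24]
Intersection: [16, 24]
|intersection| = 2

2


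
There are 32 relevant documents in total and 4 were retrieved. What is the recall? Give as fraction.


Recall = retrieved_relevant / total_relevant
= 4 / 32
= 4 / (4 + 28)
= 1/8

1/8


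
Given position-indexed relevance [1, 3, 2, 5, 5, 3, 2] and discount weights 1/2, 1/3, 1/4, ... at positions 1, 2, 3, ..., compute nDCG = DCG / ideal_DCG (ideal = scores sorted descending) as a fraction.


Position discount weights w_i = 1/(i+1) for i=1..7:
Weights = [1/2, 1/3, 1/4, 1/5, 1/6, 1/7, 1/8]
Actual relevance: [1, 3, 2, 5, 5, 3, 2]
DCG = 1/2 + 3/3 + 2/4 + 5/5 + 5/6 + 3/7 + 2/8 = 379/84
Ideal relevance (sorted desc): [5, 5, 3, 3, 2, 2, 1]
Ideal DCG = 5/2 + 5/3 + 3/4 + 3/5 + 2/6 + 2/7 + 1/8 = 1753/280
nDCG = DCG / ideal_DCG = 379/84 / 1753/280 = 3790/5259

3790/5259


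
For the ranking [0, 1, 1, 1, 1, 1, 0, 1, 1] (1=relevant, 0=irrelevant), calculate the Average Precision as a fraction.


Computing P@k for each relevant position:
Position 1: not relevant
Position 2: relevant, P@2 = 1/2 = 1/2
Position 3: relevant, P@3 = 2/3 = 2/3
Position 4: relevant, P@4 = 3/4 = 3/4
Position 5: relevant, P@5 = 4/5 = 4/5
Position 6: relevant, P@6 = 5/6 = 5/6
Position 7: not relevant
Position 8: relevant, P@8 = 6/8 = 3/4
Position 9: relevant, P@9 = 7/9 = 7/9
Sum of P@k = 1/2 + 2/3 + 3/4 + 4/5 + 5/6 + 3/4 + 7/9 = 457/90
AP = 457/90 / 7 = 457/630

457/630


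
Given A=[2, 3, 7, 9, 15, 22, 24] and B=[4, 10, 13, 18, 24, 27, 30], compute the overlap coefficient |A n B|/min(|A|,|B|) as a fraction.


A intersect B = [24]
|A intersect B| = 1
min(|A|, |B|) = min(7, 7) = 7
Overlap = 1 / 7 = 1/7

1/7


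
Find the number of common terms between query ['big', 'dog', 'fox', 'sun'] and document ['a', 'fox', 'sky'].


Query terms: ['big', 'dog', 'fox', 'sun']
Document terms: ['a', 'fox', 'sky']
Common terms: ['fox']
Overlap count = 1

1


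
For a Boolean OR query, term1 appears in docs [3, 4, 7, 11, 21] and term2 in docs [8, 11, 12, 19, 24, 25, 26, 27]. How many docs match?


Boolean OR: find union of posting lists
term1 docs: [3, 4, 7, 11, 21]
term2 docs: [8, 11, 12, 19, 24, 25, 26, 27]
Union: [3, 4, 7, 8, 11, 12, 19, 21, 24, 25, 26, 27]
|union| = 12

12


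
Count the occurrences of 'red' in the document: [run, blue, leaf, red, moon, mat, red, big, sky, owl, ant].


Document has 11 words
Scanning for 'red':
Found at positions: [3, 6]
Count = 2

2


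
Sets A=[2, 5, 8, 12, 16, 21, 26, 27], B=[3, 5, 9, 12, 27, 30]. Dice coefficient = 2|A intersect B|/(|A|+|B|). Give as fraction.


A intersect B = [5, 12, 27]
|A intersect B| = 3
|A| = 8, |B| = 6
Dice = 2*3 / (8+6)
= 6 / 14 = 3/7

3/7


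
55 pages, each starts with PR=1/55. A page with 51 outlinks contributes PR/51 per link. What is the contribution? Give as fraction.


Initial PR = 1/55 = 1/55
Outlinks = 51
Contribution per link = PR / outlinks
= 1/55 / 51
= 1/2805

1/2805


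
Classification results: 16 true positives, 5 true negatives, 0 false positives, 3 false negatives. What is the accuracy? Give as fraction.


Accuracy = (TP + TN) / (TP + TN + FP + FN)
TP + TN = 16 + 5 = 21
Total = 16 + 5 + 0 + 3 = 24
Accuracy = 21 / 24 = 7/8

7/8


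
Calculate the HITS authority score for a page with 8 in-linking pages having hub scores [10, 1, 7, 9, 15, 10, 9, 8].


Authority = sum of hub scores of in-linkers
In-link 1: hub score = 10
In-link 2: hub score = 1
In-link 3: hub score = 7
In-link 4: hub score = 9
In-link 5: hub score = 15
In-link 6: hub score = 10
In-link 7: hub score = 9
In-link 8: hub score = 8
Authority = 10 + 1 + 7 + 9 + 15 + 10 + 9 + 8 = 69

69


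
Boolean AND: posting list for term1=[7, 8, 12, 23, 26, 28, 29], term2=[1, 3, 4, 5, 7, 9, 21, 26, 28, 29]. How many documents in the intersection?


Boolean AND: find intersection of posting lists
term1 docs: [7, 8, 12, 23, 26, 28, 29]
term2 docs: [1, 3, 4, 5, 7, 9, 21, 26, 28, 29]
Intersection: [7, 26, 28, 29]
|intersection| = 4

4


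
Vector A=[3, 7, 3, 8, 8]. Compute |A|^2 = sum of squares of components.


|A|^2 = sum of squared components
A[0]^2 = 3^2 = 9
A[1]^2 = 7^2 = 49
A[2]^2 = 3^2 = 9
A[3]^2 = 8^2 = 64
A[4]^2 = 8^2 = 64
Sum = 9 + 49 + 9 + 64 + 64 = 195

195


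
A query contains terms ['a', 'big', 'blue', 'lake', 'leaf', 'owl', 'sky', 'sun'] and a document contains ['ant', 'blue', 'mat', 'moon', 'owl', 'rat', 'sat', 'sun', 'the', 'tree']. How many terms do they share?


Query terms: ['a', 'big', 'blue', 'lake', 'leaf', 'owl', 'sky', 'sun']
Document terms: ['ant', 'blue', 'mat', 'moon', 'owl', 'rat', 'sat', 'sun', 'the', 'tree']
Common terms: ['blue', 'owl', 'sun']
Overlap count = 3

3


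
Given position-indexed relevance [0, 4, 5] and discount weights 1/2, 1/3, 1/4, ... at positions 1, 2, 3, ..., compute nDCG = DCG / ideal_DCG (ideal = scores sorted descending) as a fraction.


Position discount weights w_i = 1/(i+1) for i=1..3:
Weights = [1/2, 1/3, 1/4]
Actual relevance: [0, 4, 5]
DCG = 0/2 + 4/3 + 5/4 = 31/12
Ideal relevance (sorted desc): [5, 4, 0]
Ideal DCG = 5/2 + 4/3 + 0/4 = 23/6
nDCG = DCG / ideal_DCG = 31/12 / 23/6 = 31/46

31/46


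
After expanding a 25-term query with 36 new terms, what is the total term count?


Original terms: 25
Expansion terms: 36
Total = 25 + 36 = 61

61


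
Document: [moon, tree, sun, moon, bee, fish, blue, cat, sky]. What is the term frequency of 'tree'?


Document has 9 words
Scanning for 'tree':
Found at positions: [1]
Count = 1

1


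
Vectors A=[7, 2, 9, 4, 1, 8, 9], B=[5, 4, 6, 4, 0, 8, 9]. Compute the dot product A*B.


Dot product = sum of element-wise products
A[0]*B[0] = 7*5 = 35
A[1]*B[1] = 2*4 = 8
A[2]*B[2] = 9*6 = 54
A[3]*B[3] = 4*4 = 16
A[4]*B[4] = 1*0 = 0
A[5]*B[5] = 8*8 = 64
A[6]*B[6] = 9*9 = 81
Sum = 35 + 8 + 54 + 16 + 0 + 64 + 81 = 258

258


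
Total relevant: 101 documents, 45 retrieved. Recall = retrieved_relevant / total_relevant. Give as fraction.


Recall = retrieved_relevant / total_relevant
= 45 / 101
= 45 / (45 + 56)
= 45/101

45/101


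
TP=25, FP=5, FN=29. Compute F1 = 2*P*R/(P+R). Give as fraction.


F1 = 2 * P * R / (P + R)
P = TP/(TP+FP) = 25/30 = 5/6
R = TP/(TP+FN) = 25/54 = 25/54
2 * P * R = 2 * 5/6 * 25/54 = 125/162
P + R = 5/6 + 25/54 = 35/27
F1 = 125/162 / 35/27 = 25/42

25/42


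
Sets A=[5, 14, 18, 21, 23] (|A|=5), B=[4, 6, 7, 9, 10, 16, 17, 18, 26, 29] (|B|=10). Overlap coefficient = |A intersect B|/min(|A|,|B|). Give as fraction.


A intersect B = [18]
|A intersect B| = 1
min(|A|, |B|) = min(5, 10) = 5
Overlap = 1 / 5 = 1/5

1/5


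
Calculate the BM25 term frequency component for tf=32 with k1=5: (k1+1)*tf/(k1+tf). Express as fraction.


BM25 TF component = (k1+1)*tf / (k1+tf)
k1 = 5, tf = 32
Numerator = (5+1)*32 = 192
Denominator = 5 + 32 = 37
= 192/37 = 192/37

192/37


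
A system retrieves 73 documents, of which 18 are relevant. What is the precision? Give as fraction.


Precision = relevant_retrieved / total_retrieved
= 18 / 73
= 18 / (18 + 55)
= 18/73

18/73


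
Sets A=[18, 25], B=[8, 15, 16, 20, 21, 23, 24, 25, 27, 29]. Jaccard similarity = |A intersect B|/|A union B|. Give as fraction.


A intersect B = [25]
|A intersect B| = 1
A union B = [8, 15, 16, 18, 20, 21, 23, 24, 25, 27, 29]
|A union B| = 11
Jaccard = 1/11 = 1/11

1/11


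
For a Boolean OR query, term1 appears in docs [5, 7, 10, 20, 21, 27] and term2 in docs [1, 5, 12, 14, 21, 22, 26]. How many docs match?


Boolean OR: find union of posting lists
term1 docs: [5, 7, 10, 20, 21, 27]
term2 docs: [1, 5, 12, 14, 21, 22, 26]
Union: [1, 5, 7, 10, 12, 14, 20, 21, 22, 26, 27]
|union| = 11

11


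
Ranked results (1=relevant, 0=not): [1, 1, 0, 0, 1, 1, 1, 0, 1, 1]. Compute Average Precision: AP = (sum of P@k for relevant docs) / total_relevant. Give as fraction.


Computing P@k for each relevant position:
Position 1: relevant, P@1 = 1/1 = 1
Position 2: relevant, P@2 = 2/2 = 1
Position 3: not relevant
Position 4: not relevant
Position 5: relevant, P@5 = 3/5 = 3/5
Position 6: relevant, P@6 = 4/6 = 2/3
Position 7: relevant, P@7 = 5/7 = 5/7
Position 8: not relevant
Position 9: relevant, P@9 = 6/9 = 2/3
Position 10: relevant, P@10 = 7/10 = 7/10
Sum of P@k = 1 + 1 + 3/5 + 2/3 + 5/7 + 2/3 + 7/10 = 1123/210
AP = 1123/210 / 7 = 1123/1470

1123/1470


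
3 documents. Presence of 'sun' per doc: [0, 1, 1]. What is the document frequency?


Checking each document for 'sun':
Doc 1: absent
Doc 2: present
Doc 3: present
df = sum of presences = 0 + 1 + 1 = 2

2


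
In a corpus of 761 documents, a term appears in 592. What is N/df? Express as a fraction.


IDF ratio = N / df
= 761 / 592
= 761/592

761/592


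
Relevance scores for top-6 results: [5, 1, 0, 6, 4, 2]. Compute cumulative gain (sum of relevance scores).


Cumulative Gain = sum of relevance scores
Position 1: rel=5, running sum=5
Position 2: rel=1, running sum=6
Position 3: rel=0, running sum=6
Position 4: rel=6, running sum=12
Position 5: rel=4, running sum=16
Position 6: rel=2, running sum=18
CG = 18

18


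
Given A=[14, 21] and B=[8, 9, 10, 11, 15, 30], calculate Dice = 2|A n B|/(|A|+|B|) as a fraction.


A intersect B = []
|A intersect B| = 0
|A| = 2, |B| = 6
Dice = 2*0 / (2+6)
= 0 / 8 = 0

0


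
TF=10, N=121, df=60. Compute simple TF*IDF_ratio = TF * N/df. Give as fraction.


TF * (N/df)
= 10 * (121/60)
= 10 * 121/60
= 121/6

121/6


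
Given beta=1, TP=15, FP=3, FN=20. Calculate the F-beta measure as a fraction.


P = TP/(TP+FP) = 15/18 = 5/6
R = TP/(TP+FN) = 15/35 = 3/7
beta^2 = 1^2 = 1
(1 + beta^2) = 2
Numerator = (1+beta^2)*P*R = 5/7
Denominator = beta^2*P + R = 5/6 + 3/7 = 53/42
F_beta = 30/53

30/53


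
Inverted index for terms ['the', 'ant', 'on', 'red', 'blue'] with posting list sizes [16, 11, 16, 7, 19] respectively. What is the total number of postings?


Summing posting list sizes:
'the': 16 postings
'ant': 11 postings
'on': 16 postings
'red': 7 postings
'blue': 19 postings
Total = 16 + 11 + 16 + 7 + 19 = 69

69


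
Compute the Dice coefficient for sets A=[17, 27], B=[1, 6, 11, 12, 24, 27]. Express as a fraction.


A intersect B = [27]
|A intersect B| = 1
|A| = 2, |B| = 6
Dice = 2*1 / (2+6)
= 2 / 8 = 1/4

1/4


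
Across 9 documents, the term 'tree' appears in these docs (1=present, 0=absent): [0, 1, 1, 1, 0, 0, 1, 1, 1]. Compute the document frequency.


Checking each document for 'tree':
Doc 1: absent
Doc 2: present
Doc 3: present
Doc 4: present
Doc 5: absent
Doc 6: absent
Doc 7: present
Doc 8: present
Doc 9: present
df = sum of presences = 0 + 1 + 1 + 1 + 0 + 0 + 1 + 1 + 1 = 6

6


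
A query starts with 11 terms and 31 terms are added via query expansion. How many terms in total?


Original terms: 11
Expansion terms: 31
Total = 11 + 31 = 42

42


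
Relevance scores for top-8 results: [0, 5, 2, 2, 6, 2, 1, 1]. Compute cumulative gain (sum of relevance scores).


Cumulative Gain = sum of relevance scores
Position 1: rel=0, running sum=0
Position 2: rel=5, running sum=5
Position 3: rel=2, running sum=7
Position 4: rel=2, running sum=9
Position 5: rel=6, running sum=15
Position 6: rel=2, running sum=17
Position 7: rel=1, running sum=18
Position 8: rel=1, running sum=19
CG = 19

19


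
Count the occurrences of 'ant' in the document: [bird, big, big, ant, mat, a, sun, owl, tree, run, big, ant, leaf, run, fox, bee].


Document has 16 words
Scanning for 'ant':
Found at positions: [3, 11]
Count = 2

2


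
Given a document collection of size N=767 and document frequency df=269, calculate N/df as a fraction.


IDF ratio = N / df
= 767 / 269
= 767/269

767/269


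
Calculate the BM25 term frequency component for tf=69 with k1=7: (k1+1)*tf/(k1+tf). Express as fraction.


BM25 TF component = (k1+1)*tf / (k1+tf)
k1 = 7, tf = 69
Numerator = (7+1)*69 = 552
Denominator = 7 + 69 = 76
= 552/76 = 138/19

138/19


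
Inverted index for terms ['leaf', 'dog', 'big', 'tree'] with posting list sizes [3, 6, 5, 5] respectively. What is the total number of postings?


Summing posting list sizes:
'leaf': 3 postings
'dog': 6 postings
'big': 5 postings
'tree': 5 postings
Total = 3 + 6 + 5 + 5 = 19

19


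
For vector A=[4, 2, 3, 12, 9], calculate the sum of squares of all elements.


|A|^2 = sum of squared components
A[0]^2 = 4^2 = 16
A[1]^2 = 2^2 = 4
A[2]^2 = 3^2 = 9
A[3]^2 = 12^2 = 144
A[4]^2 = 9^2 = 81
Sum = 16 + 4 + 9 + 144 + 81 = 254

254


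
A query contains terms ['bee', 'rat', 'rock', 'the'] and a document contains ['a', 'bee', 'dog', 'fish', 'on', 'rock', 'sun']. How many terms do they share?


Query terms: ['bee', 'rat', 'rock', 'the']
Document terms: ['a', 'bee', 'dog', 'fish', 'on', 'rock', 'sun']
Common terms: ['bee', 'rock']
Overlap count = 2

2


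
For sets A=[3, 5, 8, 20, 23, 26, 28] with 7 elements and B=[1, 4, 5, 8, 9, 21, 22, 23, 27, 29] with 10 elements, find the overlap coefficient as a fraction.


A intersect B = [5, 8, 23]
|A intersect B| = 3
min(|A|, |B|) = min(7, 10) = 7
Overlap = 3 / 7 = 3/7

3/7


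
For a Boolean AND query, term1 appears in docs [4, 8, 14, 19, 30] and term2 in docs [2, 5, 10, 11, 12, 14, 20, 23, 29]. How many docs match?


Boolean AND: find intersection of posting lists
term1 docs: [4, 8, 14, 19, 30]
term2 docs: [2, 5, 10, 11, 12, 14, 20, 23, 29]
Intersection: [14]
|intersection| = 1

1


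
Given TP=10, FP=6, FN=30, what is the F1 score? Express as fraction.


F1 = 2 * P * R / (P + R)
P = TP/(TP+FP) = 10/16 = 5/8
R = TP/(TP+FN) = 10/40 = 1/4
2 * P * R = 2 * 5/8 * 1/4 = 5/16
P + R = 5/8 + 1/4 = 7/8
F1 = 5/16 / 7/8 = 5/14

5/14


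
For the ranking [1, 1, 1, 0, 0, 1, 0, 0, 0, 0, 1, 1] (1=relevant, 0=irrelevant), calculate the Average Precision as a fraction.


Computing P@k for each relevant position:
Position 1: relevant, P@1 = 1/1 = 1
Position 2: relevant, P@2 = 2/2 = 1
Position 3: relevant, P@3 = 3/3 = 1
Position 4: not relevant
Position 5: not relevant
Position 6: relevant, P@6 = 4/6 = 2/3
Position 7: not relevant
Position 8: not relevant
Position 9: not relevant
Position 10: not relevant
Position 11: relevant, P@11 = 5/11 = 5/11
Position 12: relevant, P@12 = 6/12 = 1/2
Sum of P@k = 1 + 1 + 1 + 2/3 + 5/11 + 1/2 = 305/66
AP = 305/66 / 6 = 305/396

305/396


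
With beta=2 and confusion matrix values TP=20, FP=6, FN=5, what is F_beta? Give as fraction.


P = TP/(TP+FP) = 20/26 = 10/13
R = TP/(TP+FN) = 20/25 = 4/5
beta^2 = 2^2 = 4
(1 + beta^2) = 5
Numerator = (1+beta^2)*P*R = 40/13
Denominator = beta^2*P + R = 40/13 + 4/5 = 252/65
F_beta = 50/63

50/63


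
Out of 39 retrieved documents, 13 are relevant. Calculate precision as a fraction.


Precision = relevant_retrieved / total_retrieved
= 13 / 39
= 13 / (13 + 26)
= 1/3

1/3


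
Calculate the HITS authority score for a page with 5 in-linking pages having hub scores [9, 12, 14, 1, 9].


Authority = sum of hub scores of in-linkers
In-link 1: hub score = 9
In-link 2: hub score = 12
In-link 3: hub score = 14
In-link 4: hub score = 1
In-link 5: hub score = 9
Authority = 9 + 12 + 14 + 1 + 9 = 45

45


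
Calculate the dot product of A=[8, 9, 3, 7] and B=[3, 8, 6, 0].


Dot product = sum of element-wise products
A[0]*B[0] = 8*3 = 24
A[1]*B[1] = 9*8 = 72
A[2]*B[2] = 3*6 = 18
A[3]*B[3] = 7*0 = 0
Sum = 24 + 72 + 18 + 0 = 114

114


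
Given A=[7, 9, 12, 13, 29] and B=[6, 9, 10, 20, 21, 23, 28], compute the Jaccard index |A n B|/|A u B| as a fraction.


A intersect B = [9]
|A intersect B| = 1
A union B = [6, 7, 9, 10, 12, 13, 20, 21, 23, 28, 29]
|A union B| = 11
Jaccard = 1/11 = 1/11

1/11


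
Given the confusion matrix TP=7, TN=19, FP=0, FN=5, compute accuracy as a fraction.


Accuracy = (TP + TN) / (TP + TN + FP + FN)
TP + TN = 7 + 19 = 26
Total = 7 + 19 + 0 + 5 = 31
Accuracy = 26 / 31 = 26/31

26/31


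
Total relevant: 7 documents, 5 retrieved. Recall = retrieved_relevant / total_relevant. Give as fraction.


Recall = retrieved_relevant / total_relevant
= 5 / 7
= 5 / (5 + 2)
= 5/7

5/7


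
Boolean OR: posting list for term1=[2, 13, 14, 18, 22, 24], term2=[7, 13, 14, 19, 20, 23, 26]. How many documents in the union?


Boolean OR: find union of posting lists
term1 docs: [2, 13, 14, 18, 22, 24]
term2 docs: [7, 13, 14, 19, 20, 23, 26]
Union: [2, 7, 13, 14, 18, 19, 20, 22, 23, 24, 26]
|union| = 11

11


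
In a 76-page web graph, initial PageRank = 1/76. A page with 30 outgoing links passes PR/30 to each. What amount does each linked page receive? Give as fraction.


Initial PR = 1/76 = 1/76
Outlinks = 30
Contribution per link = PR / outlinks
= 1/76 / 30
= 1/2280

1/2280


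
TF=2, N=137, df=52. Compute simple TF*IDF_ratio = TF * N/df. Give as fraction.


TF * (N/df)
= 2 * (137/52)
= 2 * 137/52
= 137/26

137/26


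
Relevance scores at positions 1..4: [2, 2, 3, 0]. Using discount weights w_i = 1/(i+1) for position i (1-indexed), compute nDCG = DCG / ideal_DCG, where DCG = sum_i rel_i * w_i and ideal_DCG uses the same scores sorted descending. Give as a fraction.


Position discount weights w_i = 1/(i+1) for i=1..4:
Weights = [1/2, 1/3, 1/4, 1/5]
Actual relevance: [2, 2, 3, 0]
DCG = 2/2 + 2/3 + 3/4 + 0/5 = 29/12
Ideal relevance (sorted desc): [3, 2, 2, 0]
Ideal DCG = 3/2 + 2/3 + 2/4 + 0/5 = 8/3
nDCG = DCG / ideal_DCG = 29/12 / 8/3 = 29/32

29/32


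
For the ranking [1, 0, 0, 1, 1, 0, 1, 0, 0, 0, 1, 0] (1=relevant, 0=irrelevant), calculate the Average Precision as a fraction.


Computing P@k for each relevant position:
Position 1: relevant, P@1 = 1/1 = 1
Position 2: not relevant
Position 3: not relevant
Position 4: relevant, P@4 = 2/4 = 1/2
Position 5: relevant, P@5 = 3/5 = 3/5
Position 6: not relevant
Position 7: relevant, P@7 = 4/7 = 4/7
Position 8: not relevant
Position 9: not relevant
Position 10: not relevant
Position 11: relevant, P@11 = 5/11 = 5/11
Position 12: not relevant
Sum of P@k = 1 + 1/2 + 3/5 + 4/7 + 5/11 = 2407/770
AP = 2407/770 / 5 = 2407/3850

2407/3850


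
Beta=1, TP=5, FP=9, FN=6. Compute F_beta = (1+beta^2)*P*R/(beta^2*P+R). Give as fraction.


P = TP/(TP+FP) = 5/14 = 5/14
R = TP/(TP+FN) = 5/11 = 5/11
beta^2 = 1^2 = 1
(1 + beta^2) = 2
Numerator = (1+beta^2)*P*R = 25/77
Denominator = beta^2*P + R = 5/14 + 5/11 = 125/154
F_beta = 2/5

2/5


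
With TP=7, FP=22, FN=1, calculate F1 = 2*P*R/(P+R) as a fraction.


F1 = 2 * P * R / (P + R)
P = TP/(TP+FP) = 7/29 = 7/29
R = TP/(TP+FN) = 7/8 = 7/8
2 * P * R = 2 * 7/29 * 7/8 = 49/116
P + R = 7/29 + 7/8 = 259/232
F1 = 49/116 / 259/232 = 14/37

14/37


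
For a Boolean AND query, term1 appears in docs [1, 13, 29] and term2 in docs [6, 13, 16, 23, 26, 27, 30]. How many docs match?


Boolean AND: find intersection of posting lists
term1 docs: [1, 13, 29]
term2 docs: [6, 13, 16, 23, 26, 27, 30]
Intersection: [13]
|intersection| = 1

1


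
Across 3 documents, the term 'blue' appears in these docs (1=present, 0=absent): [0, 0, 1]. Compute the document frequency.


Checking each document for 'blue':
Doc 1: absent
Doc 2: absent
Doc 3: present
df = sum of presences = 0 + 0 + 1 = 1

1


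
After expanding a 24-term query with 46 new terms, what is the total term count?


Original terms: 24
Expansion terms: 46
Total = 24 + 46 = 70

70


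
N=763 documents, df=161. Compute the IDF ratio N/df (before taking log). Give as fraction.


IDF ratio = N / df
= 763 / 161
= 109/23

109/23


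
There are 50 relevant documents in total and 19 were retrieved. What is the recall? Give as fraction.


Recall = retrieved_relevant / total_relevant
= 19 / 50
= 19 / (19 + 31)
= 19/50

19/50


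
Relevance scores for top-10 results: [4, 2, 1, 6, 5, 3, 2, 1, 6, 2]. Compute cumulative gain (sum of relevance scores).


Cumulative Gain = sum of relevance scores
Position 1: rel=4, running sum=4
Position 2: rel=2, running sum=6
Position 3: rel=1, running sum=7
Position 4: rel=6, running sum=13
Position 5: rel=5, running sum=18
Position 6: rel=3, running sum=21
Position 7: rel=2, running sum=23
Position 8: rel=1, running sum=24
Position 9: rel=6, running sum=30
Position 10: rel=2, running sum=32
CG = 32

32
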